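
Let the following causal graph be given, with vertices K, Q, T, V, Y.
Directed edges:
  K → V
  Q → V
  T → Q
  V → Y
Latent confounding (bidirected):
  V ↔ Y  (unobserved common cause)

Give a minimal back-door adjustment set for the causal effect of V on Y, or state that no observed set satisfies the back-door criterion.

desc(V)\{V}={Y}; candidates ⊆ {K,Q,T}.
V↔Y: latent back-door arc(s) into V.
size 0: {}; under {} V still reaches {K,Q,T,Y} ∋ Y.
size 1: {K}, {Q}, {T}; under {K} V still reaches {Q,T,Y} ∋ Y.
size 2: {K,Q}, {K,T}, {Q,T}; under {K,Q} V still reaches {Y} ∋ Y.
V↔Y cannot be blocked by any observed set — no back-door set.

V→Y: no observed back-door set.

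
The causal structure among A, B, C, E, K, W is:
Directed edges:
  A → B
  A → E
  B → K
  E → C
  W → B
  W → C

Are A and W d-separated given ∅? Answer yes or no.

Yes — A ⊥ W | ∅.

Bayes-Ball from A | ∅ reaches {B,C,E,K}.
W ∉ reach(A|∅) ⇒ A ⊥ W | ∅.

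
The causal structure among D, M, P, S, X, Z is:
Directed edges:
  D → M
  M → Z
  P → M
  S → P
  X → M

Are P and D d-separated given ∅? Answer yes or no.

Yes — P ⊥ D | ∅.

Bayes-Ball from P | ∅ reaches {M,S,Z}.
D ∉ reach(P|∅) ⇒ P ⊥ D | ∅.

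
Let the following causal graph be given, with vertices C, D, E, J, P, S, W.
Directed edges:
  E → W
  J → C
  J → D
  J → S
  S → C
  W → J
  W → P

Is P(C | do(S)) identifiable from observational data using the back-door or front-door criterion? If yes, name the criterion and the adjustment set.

desc(S)\{S}={C}; candidates ⊆ {D,E,J,P,W}.
size 0: {}; under {} S still reaches {C,D,E,J,P,W} ∋ C.
{J}: S⊥C given {J} in G with S→· removed — back-door holds.
P(C|do(S)) = Σ_{J} P(C|S,J)·P(J).

P(C|do(S)): backdoor, adjust for {J}.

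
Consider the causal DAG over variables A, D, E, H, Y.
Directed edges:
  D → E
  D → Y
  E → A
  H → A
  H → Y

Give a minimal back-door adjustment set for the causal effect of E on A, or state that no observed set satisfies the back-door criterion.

desc(E)\{E}={A}; candidates ⊆ {D,H,Y}.
∅: E⊥A given ∅ in G with E→· removed — back-door holds.

E→A: minimal back-door set ∅.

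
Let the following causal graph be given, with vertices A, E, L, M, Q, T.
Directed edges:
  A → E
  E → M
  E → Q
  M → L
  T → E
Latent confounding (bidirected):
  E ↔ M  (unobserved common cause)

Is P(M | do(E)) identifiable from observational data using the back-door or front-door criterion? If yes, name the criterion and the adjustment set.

desc(E)\{E}={L,M,Q}; candidates ⊆ {A,T}.
E↔M: latent back-door arc(s) into E.
size 0: {}; under {} E still reaches {A,L,M,T} ∋ M.
size 1: {A}, {T}; under {A} E still reaches {L,M,T} ∋ M.
size 2: {A,T}; under {A,T} E still reaches {L,M} ∋ M.
E↔M cannot be blocked by any observed set — no back-door set.
No mediator lies on a directed E→…→M path.
Neither criterion identifies P(M|do(E)) in this graph.

P(M|do(E)): not identifiable (no BD/FD set).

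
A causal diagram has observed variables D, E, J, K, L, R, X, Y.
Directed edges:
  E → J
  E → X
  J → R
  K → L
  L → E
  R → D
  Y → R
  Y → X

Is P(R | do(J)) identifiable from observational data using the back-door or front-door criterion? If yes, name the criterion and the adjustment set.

P(R|do(J)): backdoor, adjust for ∅.

desc(J)\{J}={D,R}; candidates ⊆ {E,K,L,X,Y}.
∅: J⊥R given ∅ in G with J→· removed — back-door holds.
P(R|do(J)) = P(R|J) — no adjustment needed.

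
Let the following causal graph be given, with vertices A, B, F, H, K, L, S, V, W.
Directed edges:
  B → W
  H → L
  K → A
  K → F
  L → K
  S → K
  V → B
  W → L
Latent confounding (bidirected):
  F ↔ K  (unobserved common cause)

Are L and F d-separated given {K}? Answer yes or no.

Bayes-Ball from L | {K} reaches {B,F,H,S,V,W}.
F ∈ reach(L|{K}) ⇒ L ⊥̸ F | {K}.

No — L and F are d-connected given {K}.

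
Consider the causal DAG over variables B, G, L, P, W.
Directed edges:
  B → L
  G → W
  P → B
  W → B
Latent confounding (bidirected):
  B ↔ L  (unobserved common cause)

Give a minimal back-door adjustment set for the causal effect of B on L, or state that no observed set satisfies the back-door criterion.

B→L: no observed back-door set.

desc(B)\{B}={L}; candidates ⊆ {G,P,W}.
B↔L: latent back-door arc(s) into B.
size 0: {}; under {} B still reaches {G,L,P,W} ∋ L.
size 1: {G}, {P}, {W}; under {G} B still reaches {L,P,W} ∋ L.
size 2: {G,P}, {G,W}, {P,W}; under {G,P} B still reaches {L,W} ∋ L.
B↔L cannot be blocked by any observed set — no back-door set.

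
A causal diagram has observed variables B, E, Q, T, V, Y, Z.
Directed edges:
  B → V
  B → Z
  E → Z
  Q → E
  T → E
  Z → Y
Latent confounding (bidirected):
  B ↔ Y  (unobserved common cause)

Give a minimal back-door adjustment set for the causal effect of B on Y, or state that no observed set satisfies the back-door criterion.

B→Y: no observed back-door set.

desc(B)\{B}={V,Y,Z}; candidates ⊆ {E,Q,T}.
B↔Y: latent back-door arc(s) into B.
size 0: {}; under {} B still reaches {Y} ∋ Y.
size 1: {E}, {Q}, {T}; under {E} B still reaches {Y} ∋ Y.
size 2: {E,Q}, {E,T}, {Q,T}; under {E,Q} B still reaches {Y} ∋ Y.
B↔Y cannot be blocked by any observed set — no back-door set.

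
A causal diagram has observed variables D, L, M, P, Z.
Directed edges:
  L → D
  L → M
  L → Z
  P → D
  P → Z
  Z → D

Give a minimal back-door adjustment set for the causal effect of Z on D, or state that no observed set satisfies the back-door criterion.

Z→D: minimal back-door set {L, P}.

desc(Z)\{Z}={D}; candidates ⊆ {L,M,P}.
size 0: {}; under {} Z still reaches {D,L,M,P} ∋ D.
size 1: {L}, {M}, {P}; under {L} Z still reaches {D,P} ∋ D.
{L,P}: Z⊥D given {L,P} in G with Z→· removed — back-door holds.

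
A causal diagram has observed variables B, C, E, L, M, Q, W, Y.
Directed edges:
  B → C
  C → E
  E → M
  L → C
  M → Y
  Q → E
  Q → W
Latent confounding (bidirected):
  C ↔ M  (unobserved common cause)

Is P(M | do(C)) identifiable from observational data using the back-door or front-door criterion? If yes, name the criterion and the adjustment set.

P(M|do(C)): frontdoor, adjust for {E}.

desc(C)\{C}={E,M,Y}; candidates ⊆ {B,L,Q,W}.
C↔M: latent back-door arc(s) into C.
size 0: {}; under {} C still reaches {B,L,M,Y} ∋ M.
size 1: {B}, {L}, {Q} …(+1); under {B} C still reaches {L,M,Y} ∋ M.
size 2: {B,L}, {B,Q}, {B,W} …(+3); under {B,L} C still reaches {M,Y} ∋ M.
C↔M cannot be blocked by any observed set — no back-door set.
{E}: (i) intercepts every directed C→M path; (ii) no back-door C→{E}; (iii) {C} blocks every back-door {E}→M. Front-door holds.
P(M|do(C)) = Σ_{E} P(E|C) Σ_{C'} P(M|E,C')P(C').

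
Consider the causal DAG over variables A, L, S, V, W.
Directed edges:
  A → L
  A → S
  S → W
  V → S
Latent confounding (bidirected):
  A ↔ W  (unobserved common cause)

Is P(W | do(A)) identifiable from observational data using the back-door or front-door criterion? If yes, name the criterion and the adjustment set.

P(W|do(A)): frontdoor, adjust for {S}.

desc(A)\{A}={L,S,W}; candidates ⊆ {V}.
A↔W: latent back-door arc(s) into A.
size 0: {}; under {} A still reaches {W} ∋ W.
size 1: {V}; under {V} A still reaches {W} ∋ W.
A↔W cannot be blocked by any observed set — no back-door set.
{S}: (i) intercepts every directed A→W path; (ii) no back-door A→{S}; (iii) {A} blocks every back-door {S}→W. Front-door holds.
P(W|do(A)) = Σ_{S} P(S|A) Σ_{A'} P(W|S,A')P(A').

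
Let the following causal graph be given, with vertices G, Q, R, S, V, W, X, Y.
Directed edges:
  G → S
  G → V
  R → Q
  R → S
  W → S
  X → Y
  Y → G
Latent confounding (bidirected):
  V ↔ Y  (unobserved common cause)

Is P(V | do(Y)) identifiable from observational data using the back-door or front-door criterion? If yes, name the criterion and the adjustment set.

P(V|do(Y)): frontdoor, adjust for {G}.

desc(Y)\{Y}={G,S,V}; candidates ⊆ {Q,R,W,X}.
Y↔V: latent back-door arc(s) into Y.
size 0: {}; under {} Y still reaches {V,X} ∋ V.
size 1: {Q}, {R}, {W} …(+1); under {Q} Y still reaches {V,X} ∋ V.
size 2: {Q,R}, {Q,W}, {Q,X} …(+3); under {Q,R} Y still reaches {V,X} ∋ V.
Y↔V cannot be blocked by any observed set — no back-door set.
{G}: (i) intercepts every directed Y→V path; (ii) no back-door Y→{G}; (iii) {Y} blocks every back-door {G}→V. Front-door holds.
P(V|do(Y)) = Σ_{G} P(G|Y) Σ_{Y'} P(V|G,Y')P(Y').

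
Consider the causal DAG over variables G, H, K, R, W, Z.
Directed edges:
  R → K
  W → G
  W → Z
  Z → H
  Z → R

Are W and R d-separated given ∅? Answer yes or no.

No — W and R are d-connected given ∅.

Bayes-Ball from W | ∅ reaches {G,H,K,R,Z}.
R ∈ reach(W|∅) ⇒ W ⊥̸ R | ∅.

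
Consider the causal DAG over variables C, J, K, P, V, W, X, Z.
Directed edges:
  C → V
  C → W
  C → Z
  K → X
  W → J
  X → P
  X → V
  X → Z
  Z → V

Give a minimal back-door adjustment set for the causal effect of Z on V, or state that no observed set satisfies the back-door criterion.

desc(Z)\{Z}={V}; candidates ⊆ {C,J,K,P,W,X}.
size 0: {}; under {} Z still reaches {C,J,K,P,V,W,X} ∋ V.
size 1: {C}, {J}, {K} …(+3); under {C} Z still reaches {K,P,V,X} ∋ V.
{C,X}: Z⊥V given {C,X} in G with Z→· removed — back-door holds.

Z→V: minimal back-door set {C, X}.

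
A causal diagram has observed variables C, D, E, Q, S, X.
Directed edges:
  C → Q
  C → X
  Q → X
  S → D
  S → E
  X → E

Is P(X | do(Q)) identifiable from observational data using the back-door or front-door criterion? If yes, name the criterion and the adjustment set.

P(X|do(Q)): backdoor, adjust for {C}.

desc(Q)\{Q}={E,X}; candidates ⊆ {C,D,S}.
size 0: {}; under {} Q still reaches {C,E,X} ∋ X.
{C}: Q⊥X given {C} in G with Q→· removed — back-door holds.
P(X|do(Q)) = Σ_{C} P(X|Q,C)·P(C).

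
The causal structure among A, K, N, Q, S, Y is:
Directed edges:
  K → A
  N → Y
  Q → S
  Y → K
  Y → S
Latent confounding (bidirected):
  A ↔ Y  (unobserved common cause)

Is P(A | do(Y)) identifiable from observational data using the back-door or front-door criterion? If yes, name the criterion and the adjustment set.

desc(Y)\{Y}={A,K,S}; candidates ⊆ {N,Q}.
Y↔A: latent back-door arc(s) into Y.
size 0: {}; under {} Y still reaches {A,N} ∋ A.
size 1: {N}, {Q}; under {N} Y still reaches {A} ∋ A.
size 2: {N,Q}; under {N,Q} Y still reaches {A} ∋ A.
Y↔A cannot be blocked by any observed set — no back-door set.
{K}: (i) intercepts every directed Y→A path; (ii) no back-door Y→{K}; (iii) {Y} blocks every back-door {K}→A. Front-door holds.
P(A|do(Y)) = Σ_{K} P(K|Y) Σ_{Y'} P(A|K,Y')P(Y').

P(A|do(Y)): frontdoor, adjust for {K}.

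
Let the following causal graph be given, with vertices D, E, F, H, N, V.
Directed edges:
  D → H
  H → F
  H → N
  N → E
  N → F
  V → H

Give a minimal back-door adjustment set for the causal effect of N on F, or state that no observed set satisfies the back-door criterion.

desc(N)\{N}={E,F}; candidates ⊆ {D,H,V}.
size 0: {}; under {} N still reaches {D,F,H,V} ∋ F.
{H}: N⊥F given {H} in G with N→· removed — back-door holds.

N→F: minimal back-door set {H}.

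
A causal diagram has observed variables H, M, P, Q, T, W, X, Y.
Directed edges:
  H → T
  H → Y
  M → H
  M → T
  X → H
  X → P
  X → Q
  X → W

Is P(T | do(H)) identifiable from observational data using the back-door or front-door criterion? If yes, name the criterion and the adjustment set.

P(T|do(H)): backdoor, adjust for {M}.

desc(H)\{H}={T,Y}; candidates ⊆ {M,P,Q,W,X}.
size 0: {}; under {} H still reaches {M,P,Q,T,W,X} ∋ T.
{M}: H⊥T given {M} in G with H→· removed — back-door holds.
P(T|do(H)) = Σ_{M} P(T|H,M)·P(M).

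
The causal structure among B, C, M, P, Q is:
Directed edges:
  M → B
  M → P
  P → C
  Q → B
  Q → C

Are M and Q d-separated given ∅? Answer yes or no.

Yes — M ⊥ Q | ∅.

Bayes-Ball from M | ∅ reaches {B,C,P}.
Q ∉ reach(M|∅) ⇒ M ⊥ Q | ∅.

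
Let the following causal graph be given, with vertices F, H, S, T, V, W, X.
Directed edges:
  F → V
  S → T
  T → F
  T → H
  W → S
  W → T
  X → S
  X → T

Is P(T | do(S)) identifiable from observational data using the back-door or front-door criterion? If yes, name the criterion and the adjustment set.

P(T|do(S)): backdoor, adjust for {W, X}.

desc(S)\{S}={F,H,T,V}; candidates ⊆ {W,X}.
size 0: {}; under {} S still reaches {F,H,T,V,W,X} ∋ T.
size 1: {W}, {X}; under {W} S still reaches {F,H,T,V,X} ∋ T.
{W,X}: S⊥T given {W,X} in G with S→· removed — back-door holds.
P(T|do(S)) = Σ_{W,X} P(T|S,W,X)·P(W,X).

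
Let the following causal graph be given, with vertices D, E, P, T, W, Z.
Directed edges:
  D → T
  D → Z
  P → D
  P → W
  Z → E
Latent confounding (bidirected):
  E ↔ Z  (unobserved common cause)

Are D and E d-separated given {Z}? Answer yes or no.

Bayes-Ball from D | {Z} reaches {E,P,T,W}.
E ∈ reach(D|{Z}) ⇒ D ⊥̸ E | {Z}.

No — D and E are d-connected given {Z}.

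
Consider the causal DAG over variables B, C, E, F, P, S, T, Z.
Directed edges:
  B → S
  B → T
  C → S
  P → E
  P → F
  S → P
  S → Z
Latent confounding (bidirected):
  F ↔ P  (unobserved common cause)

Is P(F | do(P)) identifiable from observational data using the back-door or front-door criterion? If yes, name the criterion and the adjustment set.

P(F|do(P)): not identifiable (no BD/FD set).

desc(P)\{P}={E,F}; candidates ⊆ {B,C,S,T,Z}.
P↔F: latent back-door arc(s) into P.
size 0: {}; under {} P still reaches {B,C,F,S,T,Z} ∋ F.
size 1: {B}, {C}, {S} …(+2); under {B} P still reaches {C,F,S,Z} ∋ F.
size 2: {B,C}, {B,S}, {B,T} …(+7); under {B,C} P still reaches {F,S,Z} ∋ F.
P↔F cannot be blocked by any observed set — no back-door set.
No mediator lies on a directed P→…→F path.
Neither criterion identifies P(F|do(P)) in this graph.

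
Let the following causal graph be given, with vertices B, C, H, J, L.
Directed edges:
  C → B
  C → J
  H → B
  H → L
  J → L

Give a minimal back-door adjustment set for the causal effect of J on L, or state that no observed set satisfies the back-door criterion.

J→L: minimal back-door set ∅.

desc(J)\{J}={L}; candidates ⊆ {B,C,H}.
∅: J⊥L given ∅ in G with J→· removed — back-door holds.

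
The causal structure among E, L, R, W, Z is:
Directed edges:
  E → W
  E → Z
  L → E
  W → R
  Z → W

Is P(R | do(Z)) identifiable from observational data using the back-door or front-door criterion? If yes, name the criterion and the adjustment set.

desc(Z)\{Z}={R,W}; candidates ⊆ {E,L}.
size 0: {}; under {} Z still reaches {E,L,R,W} ∋ R.
{E}: Z⊥R given {E} in G with Z→· removed — back-door holds.
P(R|do(Z)) = Σ_{E} P(R|Z,E)·P(E).

P(R|do(Z)): backdoor, adjust for {E}.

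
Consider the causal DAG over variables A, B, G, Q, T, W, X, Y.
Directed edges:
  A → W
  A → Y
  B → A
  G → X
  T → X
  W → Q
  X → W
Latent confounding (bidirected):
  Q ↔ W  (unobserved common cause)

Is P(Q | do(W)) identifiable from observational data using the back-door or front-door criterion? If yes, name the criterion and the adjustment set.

desc(W)\{W}={Q}; candidates ⊆ {A,B,G,T,X,Y}.
W↔Q: latent back-door arc(s) into W.
size 0: {}; under {} W still reaches {A,B,G,Q,T,X,Y} ∋ Q.
size 1: {A}, {B}, {G} …(+3); under {A} W still reaches {G,Q,T,X} ∋ Q.
size 2: {A,B}, {A,G}, {A,T} …(+12); under {A,B} W still reaches {G,Q,T,X} ∋ Q.
W↔Q cannot be blocked by any observed set — no back-door set.
No mediator lies on a directed W→…→Q path.
Neither criterion identifies P(Q|do(W)) in this graph.

P(Q|do(W)): not identifiable (no BD/FD set).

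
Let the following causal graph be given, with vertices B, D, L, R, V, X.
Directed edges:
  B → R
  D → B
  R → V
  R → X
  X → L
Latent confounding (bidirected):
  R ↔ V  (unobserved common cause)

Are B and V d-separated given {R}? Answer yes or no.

No — B and V are d-connected given {R}.

Bayes-Ball from B | {R} reaches {D,V}.
V ∈ reach(B|{R}) ⇒ B ⊥̸ V | {R}.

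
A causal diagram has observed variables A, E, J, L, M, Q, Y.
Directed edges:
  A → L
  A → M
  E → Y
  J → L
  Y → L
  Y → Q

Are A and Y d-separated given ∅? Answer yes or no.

Yes — A ⊥ Y | ∅.

Bayes-Ball from A | ∅ reaches {L,M}.
Y ∉ reach(A|∅) ⇒ A ⊥ Y | ∅.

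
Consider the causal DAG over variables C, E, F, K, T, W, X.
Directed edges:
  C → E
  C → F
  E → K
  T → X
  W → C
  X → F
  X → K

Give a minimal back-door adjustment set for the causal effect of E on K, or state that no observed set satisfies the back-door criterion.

desc(E)\{E}={K}; candidates ⊆ {C,F,T,W,X}.
∅: E⊥K given ∅ in G with E→· removed — back-door holds.

E→K: minimal back-door set ∅.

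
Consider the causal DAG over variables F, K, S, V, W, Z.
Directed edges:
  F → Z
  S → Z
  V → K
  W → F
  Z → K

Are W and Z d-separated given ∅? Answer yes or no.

Bayes-Ball from W | ∅ reaches {F,K,Z}.
Z ∈ reach(W|∅) ⇒ W ⊥̸ Z | ∅.

No — W and Z are d-connected given ∅.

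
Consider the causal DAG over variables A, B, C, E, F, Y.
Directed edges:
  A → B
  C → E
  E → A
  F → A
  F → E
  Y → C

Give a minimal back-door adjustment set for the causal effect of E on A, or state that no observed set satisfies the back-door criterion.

E→A: minimal back-door set {F}.

desc(E)\{E}={A,B}; candidates ⊆ {C,F,Y}.
size 0: {}; under {} E still reaches {A,B,C,F,Y} ∋ A.
{F}: E⊥A given {F} in G with E→· removed — back-door holds.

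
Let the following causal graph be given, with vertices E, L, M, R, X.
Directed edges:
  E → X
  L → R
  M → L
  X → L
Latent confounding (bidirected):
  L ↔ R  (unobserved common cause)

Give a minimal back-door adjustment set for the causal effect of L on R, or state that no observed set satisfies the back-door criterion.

desc(L)\{L}={R}; candidates ⊆ {E,M,X}.
L↔R: latent back-door arc(s) into L.
size 0: {}; under {} L still reaches {E,M,R,X} ∋ R.
size 1: {E}, {M}, {X}; under {E} L still reaches {M,R,X} ∋ R.
size 2: {E,M}, {E,X}, {M,X}; under {E,M} L still reaches {R,X} ∋ R.
L↔R cannot be blocked by any observed set — no back-door set.

L→R: no observed back-door set.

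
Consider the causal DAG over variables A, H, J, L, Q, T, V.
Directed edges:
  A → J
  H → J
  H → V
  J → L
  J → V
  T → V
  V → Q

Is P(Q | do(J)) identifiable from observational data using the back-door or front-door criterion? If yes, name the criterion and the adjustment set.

desc(J)\{J}={L,Q,V}; candidates ⊆ {A,H,T}.
size 0: {}; under {} J still reaches {A,H,Q,V} ∋ Q.
{H}: J⊥Q given {H} in G with J→· removed — back-door holds.
P(Q|do(J)) = Σ_{H} P(Q|J,H)·P(H).

P(Q|do(J)): backdoor, adjust for {H}.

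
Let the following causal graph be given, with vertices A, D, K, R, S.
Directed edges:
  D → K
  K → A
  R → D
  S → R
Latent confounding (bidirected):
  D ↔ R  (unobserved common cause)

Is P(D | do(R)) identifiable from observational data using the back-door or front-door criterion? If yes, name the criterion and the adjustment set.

P(D|do(R)): not identifiable (no BD/FD set).

desc(R)\{R}={A,D,K}; candidates ⊆ {S}.
R↔D: latent back-door arc(s) into R.
size 0: {}; under {} R still reaches {A,D,K,S} ∋ D.
size 1: {S}; under {S} R still reaches {A,D,K} ∋ D.
R↔D cannot be blocked by any observed set — no back-door set.
No mediator lies on a directed R→…→D path.
Neither criterion identifies P(D|do(R)) in this graph.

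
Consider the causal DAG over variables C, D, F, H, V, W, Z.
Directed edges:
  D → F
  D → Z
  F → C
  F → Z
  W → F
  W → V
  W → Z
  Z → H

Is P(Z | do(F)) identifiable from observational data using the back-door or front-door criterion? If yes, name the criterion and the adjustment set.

desc(F)\{F}={C,H,Z}; candidates ⊆ {D,V,W}.
size 0: {}; under {} F still reaches {D,H,V,W,Z} ∋ Z.
size 1: {D}, {V}, {W}; under {D} F still reaches {H,V,W,Z} ∋ Z.
{D,W}: F⊥Z given {D,W} in G with F→· removed — back-door holds.
P(Z|do(F)) = Σ_{D,W} P(Z|F,D,W)·P(D,W).

P(Z|do(F)): backdoor, adjust for {D, W}.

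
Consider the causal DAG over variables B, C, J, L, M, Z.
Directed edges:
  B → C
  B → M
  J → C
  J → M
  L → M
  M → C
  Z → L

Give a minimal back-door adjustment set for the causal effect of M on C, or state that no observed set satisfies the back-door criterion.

desc(M)\{M}={C}; candidates ⊆ {B,J,L,Z}.
size 0: {}; under {} M still reaches {B,C,J,L,Z} ∋ C.
size 1: {B}, {J}, {L} …(+1); under {B} M still reaches {C,J,L,Z} ∋ C.
{B,J}: M⊥C given {B,J} in G with M→· removed — back-door holds.

M→C: minimal back-door set {B, J}.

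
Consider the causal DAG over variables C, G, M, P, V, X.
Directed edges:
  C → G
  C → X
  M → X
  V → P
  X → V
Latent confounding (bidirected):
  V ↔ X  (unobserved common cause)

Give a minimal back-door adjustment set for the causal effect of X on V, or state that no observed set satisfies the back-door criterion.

X→V: no observed back-door set.

desc(X)\{X}={P,V}; candidates ⊆ {C,G,M}.
X↔V: latent back-door arc(s) into X.
size 0: {}; under {} X still reaches {C,G,M,P,V} ∋ V.
size 1: {C}, {G}, {M}; under {C} X still reaches {M,P,V} ∋ V.
size 2: {C,G}, {C,M}, {G,M}; under {C,G} X still reaches {M,P,V} ∋ V.
X↔V cannot be blocked by any observed set — no back-door set.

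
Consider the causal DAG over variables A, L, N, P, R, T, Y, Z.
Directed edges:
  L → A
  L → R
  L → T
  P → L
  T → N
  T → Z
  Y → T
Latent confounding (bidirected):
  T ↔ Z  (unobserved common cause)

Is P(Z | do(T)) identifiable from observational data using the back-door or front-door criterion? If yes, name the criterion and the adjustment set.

desc(T)\{T}={N,Z}; candidates ⊆ {A,L,P,R,Y}.
T↔Z: latent back-door arc(s) into T.
size 0: {}; under {} T still reaches {A,L,P,R,Y,Z} ∋ Z.
size 1: {A}, {L}, {P} …(+2); under {A} T still reaches {L,P,R,Y,Z} ∋ Z.
size 2: {A,L}, {A,P}, {A,R} …(+7); under {A,L} T still reaches {Y,Z} ∋ Z.
T↔Z cannot be blocked by any observed set — no back-door set.
No mediator lies on a directed T→…→Z path.
Neither criterion identifies P(Z|do(T)) in this graph.

P(Z|do(T)): not identifiable (no BD/FD set).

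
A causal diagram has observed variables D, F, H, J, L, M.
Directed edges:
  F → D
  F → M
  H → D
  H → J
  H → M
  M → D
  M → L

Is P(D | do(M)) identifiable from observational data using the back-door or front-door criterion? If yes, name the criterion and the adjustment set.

desc(M)\{M}={D,L}; candidates ⊆ {F,H,J}.
size 0: {}; under {} M still reaches {D,F,H,J} ∋ D.
size 1: {F}, {H}, {J}; under {F} M still reaches {D,H,J} ∋ D.
{F,H}: M⊥D given {F,H} in G with M→· removed — back-door holds.
P(D|do(M)) = Σ_{F,H} P(D|M,F,H)·P(F,H).

P(D|do(M)): backdoor, adjust for {F, H}.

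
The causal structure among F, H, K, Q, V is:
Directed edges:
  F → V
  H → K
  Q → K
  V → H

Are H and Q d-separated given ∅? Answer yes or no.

Bayes-Ball from H | ∅ reaches {F,K,V}.
Q ∉ reach(H|∅) ⇒ H ⊥ Q | ∅.

Yes — H ⊥ Q | ∅.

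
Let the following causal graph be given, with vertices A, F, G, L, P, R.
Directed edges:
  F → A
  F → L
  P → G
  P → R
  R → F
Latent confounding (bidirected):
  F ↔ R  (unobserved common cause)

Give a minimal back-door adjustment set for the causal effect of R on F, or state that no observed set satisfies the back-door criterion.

desc(R)\{R}={A,F,L}; candidates ⊆ {G,P}.
R↔F: latent back-door arc(s) into R.
size 0: {}; under {} R still reaches {A,F,G,L,P} ∋ F.
size 1: {G}, {P}; under {G} R still reaches {A,F,L,P} ∋ F.
size 2: {G,P}; under {G,P} R still reaches {A,F,L} ∋ F.
R↔F cannot be blocked by any observed set — no back-door set.

R→F: no observed back-door set.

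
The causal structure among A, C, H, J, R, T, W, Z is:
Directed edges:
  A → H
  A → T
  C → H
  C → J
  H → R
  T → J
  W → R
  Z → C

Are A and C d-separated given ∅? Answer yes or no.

Bayes-Ball from A | ∅ reaches {H,J,R,T}.
C ∉ reach(A|∅) ⇒ A ⊥ C | ∅.

Yes — A ⊥ C | ∅.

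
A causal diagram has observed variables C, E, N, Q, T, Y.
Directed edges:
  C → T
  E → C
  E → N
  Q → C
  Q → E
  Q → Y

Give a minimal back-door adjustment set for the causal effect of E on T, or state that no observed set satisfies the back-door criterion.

desc(E)\{E}={C,N,T}; candidates ⊆ {Q,Y}.
size 0: {}; under {} E still reaches {C,Q,T,Y} ∋ T.
{Q}: E⊥T given {Q} in G with E→· removed — back-door holds.

E→T: minimal back-door set {Q}.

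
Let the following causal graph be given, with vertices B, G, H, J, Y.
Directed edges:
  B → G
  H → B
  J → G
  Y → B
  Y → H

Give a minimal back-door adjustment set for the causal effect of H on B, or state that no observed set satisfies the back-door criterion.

desc(H)\{H}={B,G}; candidates ⊆ {J,Y}.
size 0: {}; under {} H still reaches {B,G,Y} ∋ B.
{Y}: H⊥B given {Y} in G with H→· removed — back-door holds.

H→B: minimal back-door set {Y}.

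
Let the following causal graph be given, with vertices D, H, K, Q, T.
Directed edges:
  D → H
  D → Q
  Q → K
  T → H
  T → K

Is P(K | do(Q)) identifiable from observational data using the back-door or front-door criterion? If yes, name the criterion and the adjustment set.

P(K|do(Q)): backdoor, adjust for ∅.

desc(Q)\{Q}={K}; candidates ⊆ {D,H,T}.
∅: Q⊥K given ∅ in G with Q→· removed — back-door holds.
P(K|do(Q)) = P(K|Q) — no adjustment needed.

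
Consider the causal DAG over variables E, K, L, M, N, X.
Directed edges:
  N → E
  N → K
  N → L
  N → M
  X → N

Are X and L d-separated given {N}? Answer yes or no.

Yes — X ⊥ L | {N}.

Bayes-Ball from X | {N} reaches ∅.
L ∉ reach(X|{N}) ⇒ X ⊥ L | {N}.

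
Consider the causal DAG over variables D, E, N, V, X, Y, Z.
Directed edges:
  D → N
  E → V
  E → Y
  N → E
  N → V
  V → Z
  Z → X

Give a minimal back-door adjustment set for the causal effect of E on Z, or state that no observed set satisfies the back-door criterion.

E→Z: minimal back-door set {N}.

desc(E)\{E}={V,X,Y,Z}; candidates ⊆ {D,N}.
size 0: {}; under {} E still reaches {D,N,V,X,Z} ∋ Z.
{N}: E⊥Z given {N} in G with E→· removed — back-door holds.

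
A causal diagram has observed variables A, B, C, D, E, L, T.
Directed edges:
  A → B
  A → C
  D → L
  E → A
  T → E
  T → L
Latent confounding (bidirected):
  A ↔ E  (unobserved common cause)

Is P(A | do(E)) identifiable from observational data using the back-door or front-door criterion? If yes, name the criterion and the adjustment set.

P(A|do(E)): not identifiable (no BD/FD set).

desc(E)\{E}={A,B,C}; candidates ⊆ {D,L,T}.
E↔A: latent back-door arc(s) into E.
size 0: {}; under {} E still reaches {A,B,C,L,T} ∋ A.
size 1: {D}, {L}, {T}; under {D} E still reaches {A,B,C,L,T} ∋ A.
size 2: {D,L}, {D,T}, {L,T}; under {D,L} E still reaches {A,B,C,T} ∋ A.
E↔A cannot be blocked by any observed set — no back-door set.
No mediator lies on a directed E→…→A path.
Neither criterion identifies P(A|do(E)) in this graph.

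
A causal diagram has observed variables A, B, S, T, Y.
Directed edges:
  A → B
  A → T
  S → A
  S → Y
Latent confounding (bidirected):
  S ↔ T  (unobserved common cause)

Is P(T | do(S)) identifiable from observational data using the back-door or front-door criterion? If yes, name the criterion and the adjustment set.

P(T|do(S)): frontdoor, adjust for {A}.

desc(S)\{S}={A,B,T,Y}; candidates ⊆ {—}.
S↔T: latent back-door arc(s) into S.
size 0: {}; under {} S still reaches {T} ∋ T.
S↔T cannot be blocked by any observed set — no back-door set.
{A}: (i) intercepts every directed S→T path; (ii) no back-door S→{A}; (iii) {S} blocks every back-door {A}→T. Front-door holds.
P(T|do(S)) = Σ_{A} P(A|S) Σ_{S'} P(T|A,S')P(S').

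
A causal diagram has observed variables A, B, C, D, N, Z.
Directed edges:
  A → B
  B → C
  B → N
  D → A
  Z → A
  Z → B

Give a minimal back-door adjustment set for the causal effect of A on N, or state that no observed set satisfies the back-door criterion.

desc(A)\{A}={B,C,N}; candidates ⊆ {D,Z}.
size 0: {}; under {} A still reaches {B,C,D,N,Z} ∋ N.
{Z}: A⊥N given {Z} in G with A→· removed — back-door holds.

A→N: minimal back-door set {Z}.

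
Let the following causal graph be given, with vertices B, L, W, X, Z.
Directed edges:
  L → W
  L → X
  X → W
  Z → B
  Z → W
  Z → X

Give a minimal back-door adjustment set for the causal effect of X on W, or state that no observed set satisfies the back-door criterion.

desc(X)\{X}={W}; candidates ⊆ {B,L,Z}.
size 0: {}; under {} X still reaches {B,L,W,Z} ∋ W.
size 1: {B}, {L}, {Z}; under {B} X still reaches {L,W,Z} ∋ W.
{L,Z}: X⊥W given {L,Z} in G with X→· removed — back-door holds.

X→W: minimal back-door set {L, Z}.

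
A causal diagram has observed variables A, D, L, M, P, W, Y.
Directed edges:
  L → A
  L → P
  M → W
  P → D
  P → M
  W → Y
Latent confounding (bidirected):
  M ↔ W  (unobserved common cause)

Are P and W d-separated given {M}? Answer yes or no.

No — P and W are d-connected given {M}.

Bayes-Ball from P | {M} reaches {A,D,L,W,Y}.
W ∈ reach(P|{M}) ⇒ P ⊥̸ W | {M}.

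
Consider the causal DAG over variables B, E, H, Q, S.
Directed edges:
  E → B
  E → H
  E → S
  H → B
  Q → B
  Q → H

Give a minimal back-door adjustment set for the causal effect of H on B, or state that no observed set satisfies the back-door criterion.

H→B: minimal back-door set {E, Q}.

desc(H)\{H}={B}; candidates ⊆ {E,Q,S}.
size 0: {}; under {} H still reaches {B,E,Q,S} ∋ B.
size 1: {E}, {Q}, {S}; under {E} H still reaches {B,Q} ∋ B.
{E,Q}: H⊥B given {E,Q} in G with H→· removed — back-door holds.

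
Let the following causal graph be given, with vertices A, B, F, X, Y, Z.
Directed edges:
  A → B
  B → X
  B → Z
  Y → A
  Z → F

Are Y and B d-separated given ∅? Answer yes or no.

Bayes-Ball from Y | ∅ reaches {A,B,F,X,Z}.
B ∈ reach(Y|∅) ⇒ Y ⊥̸ B | ∅.

No — Y and B are d-connected given ∅.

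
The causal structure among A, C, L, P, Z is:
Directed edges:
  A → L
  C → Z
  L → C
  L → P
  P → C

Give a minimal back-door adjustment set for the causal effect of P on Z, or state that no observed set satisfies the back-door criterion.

desc(P)\{P}={C,Z}; candidates ⊆ {A,L}.
size 0: {}; under {} P still reaches {A,C,L,Z} ∋ Z.
{L}: P⊥Z given {L} in G with P→· removed — back-door holds.

P→Z: minimal back-door set {L}.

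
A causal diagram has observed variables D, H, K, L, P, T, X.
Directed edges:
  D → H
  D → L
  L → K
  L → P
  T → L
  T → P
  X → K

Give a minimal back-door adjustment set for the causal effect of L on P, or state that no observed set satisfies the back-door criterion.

L→P: minimal back-door set {T}.

desc(L)\{L}={K,P}; candidates ⊆ {D,H,T,X}.
size 0: {}; under {} L still reaches {D,H,P,T} ∋ P.
{T}: L⊥P given {T} in G with L→· removed — back-door holds.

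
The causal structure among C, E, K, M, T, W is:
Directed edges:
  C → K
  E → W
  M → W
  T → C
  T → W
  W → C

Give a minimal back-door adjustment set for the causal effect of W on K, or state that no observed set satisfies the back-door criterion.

W→K: minimal back-door set {T}.

desc(W)\{W}={C,K}; candidates ⊆ {E,M,T}.
size 0: {}; under {} W still reaches {C,E,K,M,T} ∋ K.
{T}: W⊥K given {T} in G with W→· removed — back-door holds.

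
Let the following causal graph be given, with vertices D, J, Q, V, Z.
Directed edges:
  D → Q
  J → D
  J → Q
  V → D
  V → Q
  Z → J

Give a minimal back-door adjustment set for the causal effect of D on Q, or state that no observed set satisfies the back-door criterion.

D→Q: minimal back-door set {J, V}.

desc(D)\{D}={Q}; candidates ⊆ {J,V,Z}.
size 0: {}; under {} D still reaches {J,Q,V,Z} ∋ Q.
size 1: {J}, {V}, {Z}; under {J} D still reaches {Q,V} ∋ Q.
{J,V}: D⊥Q given {J,V} in G with D→· removed — back-door holds.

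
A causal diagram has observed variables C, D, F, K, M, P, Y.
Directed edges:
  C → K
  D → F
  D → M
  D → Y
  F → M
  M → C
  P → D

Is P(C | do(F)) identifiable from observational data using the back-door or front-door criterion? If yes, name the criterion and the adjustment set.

desc(F)\{F}={C,K,M}; candidates ⊆ {D,P,Y}.
size 0: {}; under {} F still reaches {C,D,K,M,P,Y} ∋ C.
{D}: F⊥C given {D} in G with F→· removed — back-door holds.
P(C|do(F)) = Σ_{D} P(C|F,D)·P(D).

P(C|do(F)): backdoor, adjust for {D}.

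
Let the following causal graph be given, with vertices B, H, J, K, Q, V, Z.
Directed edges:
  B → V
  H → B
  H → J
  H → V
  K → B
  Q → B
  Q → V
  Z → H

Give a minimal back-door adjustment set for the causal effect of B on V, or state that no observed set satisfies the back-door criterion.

B→V: minimal back-door set {H, Q}.

desc(B)\{B}={V}; candidates ⊆ {H,J,K,Q,Z}.
size 0: {}; under {} B still reaches {H,J,K,Q,V,Z} ∋ V.
size 1: {H}, {J}, {K} …(+2); under {H} B still reaches {K,Q,V} ∋ V.
{H,Q}: B⊥V given {H,Q} in G with B→· removed — back-door holds.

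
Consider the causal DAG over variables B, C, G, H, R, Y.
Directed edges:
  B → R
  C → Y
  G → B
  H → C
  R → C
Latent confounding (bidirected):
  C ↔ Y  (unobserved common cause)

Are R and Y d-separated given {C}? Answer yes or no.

Bayes-Ball from R | {C} reaches {B,G,H,Y}.
Y ∈ reach(R|{C}) ⇒ R ⊥̸ Y | {C}.

No — R and Y are d-connected given {C}.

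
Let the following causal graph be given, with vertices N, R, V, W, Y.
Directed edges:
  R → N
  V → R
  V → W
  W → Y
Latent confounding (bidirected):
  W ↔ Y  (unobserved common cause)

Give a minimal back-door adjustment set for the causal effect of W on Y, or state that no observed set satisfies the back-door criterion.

W→Y: no observed back-door set.

desc(W)\{W}={Y}; candidates ⊆ {N,R,V}.
W↔Y: latent back-door arc(s) into W.
size 0: {}; under {} W still reaches {N,R,V,Y} ∋ Y.
size 1: {N}, {R}, {V}; under {N} W still reaches {R,V,Y} ∋ Y.
size 2: {N,R}, {N,V}, {R,V}; under {N,R} W still reaches {V,Y} ∋ Y.
W↔Y cannot be blocked by any observed set — no back-door set.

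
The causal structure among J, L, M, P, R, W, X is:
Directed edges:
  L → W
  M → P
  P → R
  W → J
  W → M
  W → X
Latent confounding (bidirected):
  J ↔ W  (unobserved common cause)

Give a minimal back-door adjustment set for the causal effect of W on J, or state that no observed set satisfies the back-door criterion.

desc(W)\{W}={J,M,P,R,X}; candidates ⊆ {L}.
W↔J: latent back-door arc(s) into W.
size 0: {}; under {} W still reaches {J,L} ∋ J.
size 1: {L}; under {L} W still reaches {J} ∋ J.
W↔J cannot be blocked by any observed set — no back-door set.

W→J: no observed back-door set.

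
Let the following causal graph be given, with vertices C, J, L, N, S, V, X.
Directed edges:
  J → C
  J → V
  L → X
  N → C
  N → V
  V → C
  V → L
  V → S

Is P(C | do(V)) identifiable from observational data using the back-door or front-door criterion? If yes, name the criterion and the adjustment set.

desc(V)\{V}={C,L,S,X}; candidates ⊆ {J,N}.
size 0: {}; under {} V still reaches {C,J,N} ∋ C.
size 1: {J}, {N}; under {J} V still reaches {C,N} ∋ C.
{J,N}: V⊥C given {J,N} in G with V→· removed — back-door holds.
P(C|do(V)) = Σ_{J,N} P(C|V,J,N)·P(J,N).

P(C|do(V)): backdoor, adjust for {J, N}.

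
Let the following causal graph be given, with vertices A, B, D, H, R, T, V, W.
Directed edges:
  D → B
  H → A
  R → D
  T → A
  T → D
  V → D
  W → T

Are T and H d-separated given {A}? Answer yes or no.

No — T and H are d-connected given {A}.

Bayes-Ball from T | {A} reaches {B,D,H,W}.
H ∈ reach(T|{A}) ⇒ T ⊥̸ H | {A}.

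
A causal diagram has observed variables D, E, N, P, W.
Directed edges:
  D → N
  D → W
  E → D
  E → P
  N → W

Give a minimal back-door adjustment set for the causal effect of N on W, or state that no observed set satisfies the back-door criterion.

desc(N)\{N}={W}; candidates ⊆ {D,E,P}.
size 0: {}; under {} N still reaches {D,E,P,W} ∋ W.
{D}: N⊥W given {D} in G with N→· removed — back-door holds.

N→W: minimal back-door set {D}.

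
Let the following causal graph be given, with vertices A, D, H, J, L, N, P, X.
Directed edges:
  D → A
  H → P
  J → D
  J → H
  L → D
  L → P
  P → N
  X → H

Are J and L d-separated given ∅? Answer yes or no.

Yes — J ⊥ L | ∅.

Bayes-Ball from J | ∅ reaches {A,D,H,N,P}.
L ∉ reach(J|∅) ⇒ J ⊥ L | ∅.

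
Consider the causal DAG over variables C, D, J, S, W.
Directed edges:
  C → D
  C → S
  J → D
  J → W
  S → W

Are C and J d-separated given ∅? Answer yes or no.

Bayes-Ball from C | ∅ reaches {D,S,W}.
J ∉ reach(C|∅) ⇒ C ⊥ J | ∅.

Yes — C ⊥ J | ∅.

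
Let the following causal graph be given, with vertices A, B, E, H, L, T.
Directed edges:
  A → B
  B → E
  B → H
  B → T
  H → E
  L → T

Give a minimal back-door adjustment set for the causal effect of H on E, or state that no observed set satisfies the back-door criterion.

desc(H)\{H}={E}; candidates ⊆ {A,B,L,T}.
size 0: {}; under {} H still reaches {A,B,E,T} ∋ E.
{B}: H⊥E given {B} in G with H→· removed — back-door holds.

H→E: minimal back-door set {B}.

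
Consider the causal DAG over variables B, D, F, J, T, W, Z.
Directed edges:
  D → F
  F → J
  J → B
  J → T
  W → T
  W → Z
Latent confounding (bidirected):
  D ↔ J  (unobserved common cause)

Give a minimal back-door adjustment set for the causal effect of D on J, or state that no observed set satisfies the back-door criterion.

D→J: no observed back-door set.

desc(D)\{D}={B,F,J,T}; candidates ⊆ {W,Z}.
D↔J: latent back-door arc(s) into D.
size 0: {}; under {} D still reaches {B,J,T} ∋ J.
size 1: {W}, {Z}; under {W} D still reaches {B,J,T} ∋ J.
size 2: {W,Z}; under {W,Z} D still reaches {B,J,T} ∋ J.
D↔J cannot be blocked by any observed set — no back-door set.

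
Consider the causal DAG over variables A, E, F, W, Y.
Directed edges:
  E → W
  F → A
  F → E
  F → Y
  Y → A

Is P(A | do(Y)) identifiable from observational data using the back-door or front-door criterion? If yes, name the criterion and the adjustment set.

P(A|do(Y)): backdoor, adjust for {F}.

desc(Y)\{Y}={A}; candidates ⊆ {E,F,W}.
size 0: {}; under {} Y still reaches {A,E,F,W} ∋ A.
{F}: Y⊥A given {F} in G with Y→· removed — back-door holds.
P(A|do(Y)) = Σ_{F} P(A|Y,F)·P(F).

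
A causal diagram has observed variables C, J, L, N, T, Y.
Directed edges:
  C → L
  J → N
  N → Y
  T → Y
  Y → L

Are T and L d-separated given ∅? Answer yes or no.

Bayes-Ball from T | ∅ reaches {L,Y}.
L ∈ reach(T|∅) ⇒ T ⊥̸ L | ∅.

No — T and L are d-connected given ∅.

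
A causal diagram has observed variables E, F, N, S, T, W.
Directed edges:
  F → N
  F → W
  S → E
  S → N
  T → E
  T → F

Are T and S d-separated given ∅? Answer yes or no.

Yes — T ⊥ S | ∅.

Bayes-Ball from T | ∅ reaches {E,F,N,W}.
S ∉ reach(T|∅) ⇒ T ⊥ S | ∅.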